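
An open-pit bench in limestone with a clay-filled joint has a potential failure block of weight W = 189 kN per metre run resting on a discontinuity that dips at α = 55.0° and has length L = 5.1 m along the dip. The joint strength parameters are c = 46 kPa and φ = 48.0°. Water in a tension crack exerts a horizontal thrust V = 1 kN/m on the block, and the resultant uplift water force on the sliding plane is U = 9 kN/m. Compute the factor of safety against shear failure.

Resolving the block weight along and normal to the plane and applying the Mohr–Coulomb strength on the joint:
N' = W cosα − U − V sinα = 189·cos55.0° − 9 − 1·sin55.0° = 98.6 kN/m
Driving force T = W sinα + V cosα = 189·sin55.0° + 1·cos55.0° = 155.4 kN/m
Resisting force R = c·L + N'·tanφ = 46·5.1 + 98.6·tan48.0° = 234.6 + 109.5 = 344.1 kN/m
FS = R / T = 344.1 / 155.4 = 2.214

FS = 2.21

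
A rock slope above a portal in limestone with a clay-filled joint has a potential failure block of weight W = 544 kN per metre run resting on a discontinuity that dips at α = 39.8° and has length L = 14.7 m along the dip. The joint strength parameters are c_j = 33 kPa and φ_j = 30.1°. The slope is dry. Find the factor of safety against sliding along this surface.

FS = 2.09

Resolving the block weight along and normal to the plane and applying the Mohr–Coulomb strength on the joint:
N' = W cosα = 544·cos39.8° = 417.9 kN/m
Driving force T = W sinα = 544·sin39.8° = 348.2 kN/m
Resisting force R = c_j·L + N'·tanφ_j = 33·14.7 + 417.9·tan30.1° = 485.1 + 242.3 = 727.4 kN/m
FS = R / T = 727.4 / 348.2 = 2.089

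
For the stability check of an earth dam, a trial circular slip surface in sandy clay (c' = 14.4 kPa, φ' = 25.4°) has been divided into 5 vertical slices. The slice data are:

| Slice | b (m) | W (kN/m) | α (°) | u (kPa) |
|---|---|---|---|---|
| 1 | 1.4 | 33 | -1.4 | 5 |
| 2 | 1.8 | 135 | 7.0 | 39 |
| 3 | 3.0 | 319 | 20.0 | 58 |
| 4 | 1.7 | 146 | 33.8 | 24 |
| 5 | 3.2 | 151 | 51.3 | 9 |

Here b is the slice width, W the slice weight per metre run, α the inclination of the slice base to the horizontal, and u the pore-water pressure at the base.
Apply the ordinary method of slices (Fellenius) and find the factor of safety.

FS = 1.08

Ordinary method of slices: FS = Σ[c'·Δl_i + (W_i cosα_i − u_i·Δl_i)·tanφ'] / Σ W_i sinα_i, with Δl_i = b_i / cosα_i.
Slice 1: Δl = 1.4/cos(-1.4°) = 1.400 m; N'_1 = 33·cos(-1.4°) − 5·1.400 = 26.0; c'Δl = 20.17; W sinα = -0.8
Slice 2: Δl = 1.8/cos7.0° = 1.814 m; N'_2 = 135·cos7.0° − 39·1.814 = 63.3; c'Δl = 26.11; W sinα = 16.5
Slice 3: Δl = 3.0/cos20.0° = 3.193 m; N'_3 = 319·cos20.0° − 58·3.193 = 114.6; c'Δl = 45.97; W sinα = 109.1
Slice 4: Δl = 1.7/cos33.8° = 2.046 m; N'_4 = 146·cos33.8° − 24·2.046 = 72.2; c'Δl = 29.46; W sinα = 81.2
Slice 5: Δl = 3.2/cos51.3° = 5.118 m; N'_5 = 151·cos51.3° − 9·5.118 = 48.3; c'Δl = 73.70; W sinα = 117.8
Σc'Δl = 195.4 kN/m; ΣN' = 324.4 kN/m; ΣW sinα = 323.8 kN/m
Resisting = 195.4 + 324.4·tan25.4° = 195.4 + 154.0 = 349.5 kN/m
FS = 349.5 / 323.8 = 1.079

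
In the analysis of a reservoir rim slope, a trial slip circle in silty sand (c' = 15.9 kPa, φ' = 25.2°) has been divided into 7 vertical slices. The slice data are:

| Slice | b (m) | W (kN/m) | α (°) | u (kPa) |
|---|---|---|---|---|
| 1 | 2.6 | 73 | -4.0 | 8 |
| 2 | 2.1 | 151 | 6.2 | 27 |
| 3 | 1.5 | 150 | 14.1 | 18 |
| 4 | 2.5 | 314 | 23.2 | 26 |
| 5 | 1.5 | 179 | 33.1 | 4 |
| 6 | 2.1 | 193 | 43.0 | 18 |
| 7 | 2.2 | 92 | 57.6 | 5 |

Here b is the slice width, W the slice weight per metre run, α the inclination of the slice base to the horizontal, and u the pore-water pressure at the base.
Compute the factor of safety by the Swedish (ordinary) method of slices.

FS = 1.32

Ordinary method of slices: FS = Σ[c'·Δl_i + (W_i cosα_i − u_i·Δl_i)·tanφ'] / Σ W_i sinα_i, with Δl_i = b_i / cosα_i.
Slice 1: Δl = 2.6/cos(-4.0°) = 2.606 m; N'_1 = 73·cos(-4.0°) − 8·2.606 = 52.0; c'Δl = 41.44; W sinα = -5.1
Slice 2: Δl = 2.1/cos6.2° = 2.112 m; N'_2 = 151·cos6.2° − 27·2.112 = 93.1; c'Δl = 33.59; W sinα = 16.3
Slice 3: Δl = 1.5/cos14.1° = 1.547 m; N'_3 = 150·cos14.1° − 18·1.547 = 117.6; c'Δl = 24.59; W sinα = 36.5
Slice 4: Δl = 2.5/cos23.2° = 2.720 m; N'_4 = 314·cos23.2° − 26·2.720 = 217.9; c'Δl = 43.25; W sinα = 123.7
Slice 5: Δl = 1.5/cos33.1° = 1.791 m; N'_5 = 179·cos33.1° − 4·1.791 = 142.8; c'Δl = 28.47; W sinα = 97.8
Slice 6: Δl = 2.1/cos43.0° = 2.871 m; N'_6 = 193·cos43.0° − 18·2.871 = 89.5; c'Δl = 45.66; W sinα = 131.6
Slice 7: Δl = 2.2/cos57.6° = 4.106 m; N'_7 = 92·cos57.6° − 5·4.106 = 28.8; c'Δl = 65.28; W sinα = 77.7
Σc'Δl = 282.3 kN/m; ΣN' = 741.6 kN/m; ΣW sinα = 478.5 kN/m
Resisting = 282.3 + 741.6·tan25.2° = 282.3 + 349.0 = 631.2 kN/m
FS = 631.2 / 478.5 = 1.319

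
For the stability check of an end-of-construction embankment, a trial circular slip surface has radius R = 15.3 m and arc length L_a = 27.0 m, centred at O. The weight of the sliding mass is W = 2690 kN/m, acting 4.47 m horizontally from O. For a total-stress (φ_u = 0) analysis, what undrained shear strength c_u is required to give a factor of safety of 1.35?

c_u = 39.3 kPa

FS = c_u·L_a·R / (W·d), so c_u = FS·W·d / (L_a·R).
c_u = 1.35·2690·4.47 / (27.00·15.3) = 16232.8 / 413.10 = 39.30 kPa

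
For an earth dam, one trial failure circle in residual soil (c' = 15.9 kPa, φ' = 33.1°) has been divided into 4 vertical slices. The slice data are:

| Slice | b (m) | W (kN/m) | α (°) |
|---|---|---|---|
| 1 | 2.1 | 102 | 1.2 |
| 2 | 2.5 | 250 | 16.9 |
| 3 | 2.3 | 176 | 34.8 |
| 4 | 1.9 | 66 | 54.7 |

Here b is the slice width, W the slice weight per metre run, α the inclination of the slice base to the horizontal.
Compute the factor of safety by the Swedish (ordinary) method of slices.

FS = 2.24

Ordinary method of slices: FS = Σ[c'·Δl_i + (W_i cosα_i)·tanφ'] / Σ W_i sinα_i, with Δl_i = b_i / cosα_i.
Slice 1: Δl = 2.1/cos1.2° = 2.100 m; N'_1 = 102·cos1.2° = 102.0; c'Δl = 33.40; W sinα = 2.1
Slice 2: Δl = 2.5/cos16.9° = 2.613 m; N'_2 = 250·cos16.9° = 239.2; c'Δl = 41.54; W sinα = 72.7
Slice 3: Δl = 2.3/cos34.8° = 2.801 m; N'_3 = 176·cos34.8° = 144.5; c'Δl = 44.54; W sinα = 100.4
Slice 4: Δl = 1.9/cos54.7° = 3.288 m; N'_4 = 66·cos54.7° = 38.1; c'Δl = 52.28; W sinα = 53.9
Σc'Δl = 171.8 kN/m; ΣN' = 523.8 kN/m; ΣW sinα = 229.1 kN/m
Resisting = 171.8 + 523.8·tan33.1° = 171.8 + 341.5 = 513.2 kN/m
FS = 513.2 / 229.1 = 2.240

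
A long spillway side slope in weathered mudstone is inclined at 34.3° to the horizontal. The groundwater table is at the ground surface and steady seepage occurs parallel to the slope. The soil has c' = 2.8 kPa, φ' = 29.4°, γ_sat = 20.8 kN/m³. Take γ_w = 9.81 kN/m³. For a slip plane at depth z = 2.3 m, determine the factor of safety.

With seepage parallel to the slope and the water table at the surface, the effective normal stress on the slip plane uses the buoyant unit weight γ' = γ_sat − γ_w while the driving shear stress uses γ_sat:
FS = [c' + γ' z cos²β tanφ'] / [γ_sat z sinβ cosβ]
γ' = 20.8 − 9.81 = 10.99 kN/m³
Numerator = 2.8 + 10.99·2.3·cos²34.3°·tan29.4° = 2.8 + 10.99·2.3·0.6824·0.5635 = 12.520 kPa
Denominator = 20.8·2.3·sin34.3°·cos34.3° = 20.8·2.3·0.5635·0.8261 = 22.271 kPa
FS = 12.520 / 22.271 = 0.562

FS = 0.56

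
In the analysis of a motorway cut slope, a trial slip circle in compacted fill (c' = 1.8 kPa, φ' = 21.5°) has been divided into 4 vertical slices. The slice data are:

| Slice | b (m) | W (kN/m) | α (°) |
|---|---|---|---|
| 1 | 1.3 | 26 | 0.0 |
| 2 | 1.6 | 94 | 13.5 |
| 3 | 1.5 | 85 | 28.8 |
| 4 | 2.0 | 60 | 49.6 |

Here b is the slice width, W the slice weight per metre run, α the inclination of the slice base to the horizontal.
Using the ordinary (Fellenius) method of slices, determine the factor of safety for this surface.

FS = 0.97

Ordinary method of slices: FS = Σ[c'·Δl_i + (W_i cosα_i)·tanφ'] / Σ W_i sinα_i, with Δl_i = b_i / cosα_i.
Slice 1: Δl = 1.3/cos0.0° = 1.300 m; N'_1 = 26·cos0.0° = 26.0; c'Δl = 2.34; W sinα = 0.0
Slice 2: Δl = 1.6/cos13.5° = 1.645 m; N'_2 = 94·cos13.5° = 91.4; c'Δl = 2.96; W sinα = 21.9
Slice 3: Δl = 1.5/cos28.8° = 1.712 m; N'_3 = 85·cos28.8° = 74.5; c'Δl = 3.08; W sinα = 40.9
Slice 4: Δl = 2.0/cos49.6° = 3.086 m; N'_4 = 60·cos49.6° = 38.9; c'Δl = 5.55; W sinα = 45.7
Σc'Δl = 13.9 kN/m; ΣN' = 230.8 kN/m; ΣW sinα = 108.6 kN/m
Resisting = 13.9 + 230.8·tan21.5° = 13.9 + 90.9 = 104.8 kN/m
FS = 104.8 / 108.6 = 0.966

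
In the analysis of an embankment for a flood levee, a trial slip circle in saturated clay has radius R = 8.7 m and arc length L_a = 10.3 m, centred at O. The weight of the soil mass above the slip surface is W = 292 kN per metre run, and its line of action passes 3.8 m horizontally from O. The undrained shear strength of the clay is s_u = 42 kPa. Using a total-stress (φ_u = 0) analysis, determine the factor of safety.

Taking moments about the centre O, the resisting moment is provided by the undrained shear strength acting along the arc:
M_R = s_u·L_a·R = 42·10.30·8.7 = 3763.6 kN·m/m
M_D = W·d = 292·3.8 = 1109.6 kN·m/m
FS = M_R / M_D = 3763.6 / 1109.6 = 3.392

FS = 3.39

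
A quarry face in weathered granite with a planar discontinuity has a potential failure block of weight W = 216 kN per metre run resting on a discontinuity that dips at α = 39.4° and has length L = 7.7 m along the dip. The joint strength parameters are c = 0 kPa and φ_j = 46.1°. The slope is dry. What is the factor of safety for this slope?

FS = 1.27

Resolving the block weight along and normal to the plane and applying the Mohr–Coulomb strength on the joint:
N' = W cosα = 216·cos39.4° = 166.9 kN/m
Driving force T = W sinα = 216·sin39.4° = 137.1 kN/m
Resisting force R = c·L + N'·tanφ_j = 0·7.7 + 166.9·tan46.1° = 0.0 + 173.4 = 173.4 kN/m
FS = R / T = 173.4 / 137.1 = 1.265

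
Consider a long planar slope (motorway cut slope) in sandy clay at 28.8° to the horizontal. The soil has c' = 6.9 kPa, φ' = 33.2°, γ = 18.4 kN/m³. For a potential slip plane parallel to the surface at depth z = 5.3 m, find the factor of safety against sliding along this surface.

For an infinite slope with a slip plane parallel to the surface (no pore pressure): FS = [c' + γz cos²β tanφ'] / [γz sinβ cosβ].
γz = 18.4·5.3 = 97.52 kN/m²
Numerator = 6.9 + 97.52·cos²28.8°·tan33.2° = 6.9 + 97.52·0.7679·0.6544 = 55.905 kPa
Denominator = 97.52·sin28.8°·cos28.8° = 97.52·0.4818·0.8763 = 41.169 kPa
FS = 55.905 / 41.169 = 1.358

FS = 1.36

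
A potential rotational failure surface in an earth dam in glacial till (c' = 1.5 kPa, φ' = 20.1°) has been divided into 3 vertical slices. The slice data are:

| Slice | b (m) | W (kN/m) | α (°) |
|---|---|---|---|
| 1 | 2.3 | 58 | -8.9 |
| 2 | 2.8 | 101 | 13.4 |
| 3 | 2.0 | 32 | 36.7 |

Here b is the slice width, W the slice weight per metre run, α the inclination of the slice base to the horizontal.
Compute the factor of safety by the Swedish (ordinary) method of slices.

Ordinary method of slices: FS = Σ[c'·Δl_i + (W_i cosα_i)·tanφ'] / Σ W_i sinα_i, with Δl_i = b_i / cosα_i.
Slice 1: Δl = 2.3/cos(-8.9°) = 2.328 m; N'_1 = 58·cos(-8.9°) = 57.3; c'Δl = 3.49; W sinα = -9.0
Slice 2: Δl = 2.8/cos13.4° = 2.878 m; N'_2 = 101·cos13.4° = 98.3; c'Δl = 4.32; W sinα = 23.4
Slice 3: Δl = 2.0/cos36.7° = 2.494 m; N'_3 = 32·cos36.7° = 25.7; c'Δl = 3.74; W sinα = 19.1
Σc'Δl = 11.6 kN/m; ΣN' = 181.2 kN/m; ΣW sinα = 33.6 kN/m
Resisting = 11.6 + 181.2·tan20.1° = 11.6 + 66.3 = 77.9 kN/m
FS = 77.9 / 33.6 = 2.320

FS = 2.32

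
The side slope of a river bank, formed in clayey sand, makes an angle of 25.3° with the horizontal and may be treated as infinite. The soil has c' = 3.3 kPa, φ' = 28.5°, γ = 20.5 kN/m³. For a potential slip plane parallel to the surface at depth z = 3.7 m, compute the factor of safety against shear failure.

For an infinite slope with a slip plane parallel to the surface (no pore pressure): FS = [c' + γz cos²β tanφ'] / [γz sinβ cosβ].
γz = 20.5·3.7 = 75.85 kN/m²
Numerator = 3.3 + 75.85·cos²25.3°·tan28.5° = 3.3 + 75.85·0.8174·0.5430 = 36.962 kPa
Denominator = 75.85·sin25.3°·cos25.3° = 75.85·0.4274·0.9041 = 29.306 kPa
FS = 36.962 / 29.306 = 1.261

FS = 1.26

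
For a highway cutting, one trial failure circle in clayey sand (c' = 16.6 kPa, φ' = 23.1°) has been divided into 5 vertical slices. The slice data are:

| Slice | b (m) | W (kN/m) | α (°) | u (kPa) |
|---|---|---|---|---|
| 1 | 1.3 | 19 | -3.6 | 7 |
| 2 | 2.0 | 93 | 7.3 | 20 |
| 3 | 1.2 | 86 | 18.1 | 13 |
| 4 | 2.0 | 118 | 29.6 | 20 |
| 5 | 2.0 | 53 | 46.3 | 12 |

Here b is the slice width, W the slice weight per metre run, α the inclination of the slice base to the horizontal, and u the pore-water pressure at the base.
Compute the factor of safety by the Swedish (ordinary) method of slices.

Ordinary method of slices: FS = Σ[c'·Δl_i + (W_i cosα_i − u_i·Δl_i)·tanφ'] / Σ W_i sinα_i, with Δl_i = b_i / cosα_i.
Slice 1: Δl = 1.3/cos(-3.6°) = 1.303 m; N'_1 = 19·cos(-3.6°) − 7·1.303 = 9.8; c'Δl = 21.62; W sinα = -1.2
Slice 2: Δl = 2.0/cos7.3° = 2.016 m; N'_2 = 93·cos7.3° − 20·2.016 = 51.9; c'Δl = 33.47; W sinα = 11.8
Slice 3: Δl = 1.2/cos18.1° = 1.262 m; N'_3 = 86·cos18.1° − 13·1.262 = 65.3; c'Δl = 20.96; W sinα = 26.7
Slice 4: Δl = 2.0/cos29.6° = 2.300 m; N'_4 = 118·cos29.6° − 20·2.300 = 56.6; c'Δl = 38.18; W sinα = 58.3
Slice 5: Δl = 2.0/cos46.3° = 2.895 m; N'_5 = 53·cos46.3° − 12·2.895 = 1.9; c'Δl = 48.05; W sinα = 38.3
Σc'Δl = 162.3 kN/m; ΣN' = 185.6 kN/m; ΣW sinα = 133.9 kN/m
Resisting = 162.3 + 185.6·tan23.1° = 162.3 + 79.2 = 241.4 kN/m
FS = 241.4 / 133.9 = 1.803

FS = 1.80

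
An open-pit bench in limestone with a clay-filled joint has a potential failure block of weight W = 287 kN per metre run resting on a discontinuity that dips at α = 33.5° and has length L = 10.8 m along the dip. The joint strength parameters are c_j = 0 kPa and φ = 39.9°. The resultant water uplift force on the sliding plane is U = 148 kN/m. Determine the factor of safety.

Resolving the block weight along and normal to the plane and applying the Mohr–Coulomb strength on the joint:
N' = W cosα − U = 287·cos33.5° − 148 = 91.3 kN/m
Driving force T = W sinα = 287·sin33.5° = 158.4 kN/m
Resisting force R = c_j·L + N'·tanφ = 0·10.8 + 91.3·tan39.9° = 0.0 + 76.4 = 76.4 kN/m
FS = R / T = 76.4 / 158.4 = 0.482

FS = 0.48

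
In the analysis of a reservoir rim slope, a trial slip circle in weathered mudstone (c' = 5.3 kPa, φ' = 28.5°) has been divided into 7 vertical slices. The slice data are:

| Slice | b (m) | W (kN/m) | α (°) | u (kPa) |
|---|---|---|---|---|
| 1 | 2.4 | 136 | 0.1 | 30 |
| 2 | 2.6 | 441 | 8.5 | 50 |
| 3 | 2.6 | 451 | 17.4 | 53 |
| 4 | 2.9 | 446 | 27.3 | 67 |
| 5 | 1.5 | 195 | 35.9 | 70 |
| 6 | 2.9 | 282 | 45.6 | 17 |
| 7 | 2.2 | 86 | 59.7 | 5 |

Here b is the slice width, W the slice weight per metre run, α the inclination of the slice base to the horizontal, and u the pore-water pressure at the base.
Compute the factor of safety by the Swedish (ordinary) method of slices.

FS = 0.83

Ordinary method of slices: FS = Σ[c'·Δl_i + (W_i cosα_i − u_i·Δl_i)·tanφ'] / Σ W_i sinα_i, with Δl_i = b_i / cosα_i.
Slice 1: Δl = 2.4/cos0.1° = 2.400 m; N'_1 = 136·cos0.1° − 30·2.400 = 64.0; c'Δl = 12.72; W sinα = 0.2
Slice 2: Δl = 2.6/cos8.5° = 2.629 m; N'_2 = 441·cos8.5° − 50·2.629 = 304.7; c'Δl = 13.93; W sinα = 65.2
Slice 3: Δl = 2.6/cos17.4° = 2.725 m; N'_3 = 451·cos17.4° − 53·2.725 = 286.0; c'Δl = 14.44; W sinα = 134.9
Slice 4: Δl = 2.9/cos27.3° = 3.263 m; N'_4 = 446·cos27.3° − 67·3.263 = 177.7; c'Δl = 17.30; W sinα = 204.6
Slice 5: Δl = 1.5/cos35.9° = 1.852 m; N'_5 = 195·cos35.9° − 70·1.852 = 28.3; c'Δl = 9.81; W sinα = 114.3
Slice 6: Δl = 2.9/cos45.6° = 4.145 m; N'_6 = 282·cos45.6° − 17·4.145 = 126.8; c'Δl = 21.97; W sinα = 201.5
Slice 7: Δl = 2.2/cos59.7° = 4.361 m; N'_7 = 86·cos59.7° − 5·4.361 = 21.6; c'Δl = 23.11; W sinα = 74.3
Σc'Δl = 113.3 kN/m; ΣN' = 1009.1 kN/m; ΣW sinα = 794.9 kN/m
Resisting = 113.3 + 1009.1·tan28.5° = 113.3 + 547.9 = 661.2 kN/m
FS = 661.2 / 794.9 = 0.832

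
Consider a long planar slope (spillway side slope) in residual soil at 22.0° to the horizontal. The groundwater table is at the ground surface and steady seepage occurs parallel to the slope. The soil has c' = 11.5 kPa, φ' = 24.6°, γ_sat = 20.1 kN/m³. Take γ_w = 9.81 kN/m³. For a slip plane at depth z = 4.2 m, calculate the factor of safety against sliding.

FS = 0.97

With seepage parallel to the slope and the water table at the surface, the effective normal stress on the slip plane uses the buoyant unit weight γ' = γ_sat − γ_w while the driving shear stress uses γ_sat:
FS = [c' + γ' z cos²β tanφ'] / [γ_sat z sinβ cosβ]
γ' = 20.1 − 9.81 = 10.29 kN/m³
Numerator = 11.5 + 10.29·4.2·cos²22.0°·tan24.6° = 11.5 + 10.29·4.2·0.8597·0.4578 = 28.510 kPa
Denominator = 20.1·4.2·sin22.0°·cos22.0° = 20.1·4.2·0.3746·0.9272 = 29.322 kPa
FS = 28.510 / 29.322 = 0.972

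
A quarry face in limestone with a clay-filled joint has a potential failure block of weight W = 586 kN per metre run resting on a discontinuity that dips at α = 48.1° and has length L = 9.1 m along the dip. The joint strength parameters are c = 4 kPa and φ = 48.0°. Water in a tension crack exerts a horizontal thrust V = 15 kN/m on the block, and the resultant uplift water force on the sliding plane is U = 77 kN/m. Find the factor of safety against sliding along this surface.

FS = 0.84

Resolving the block weight along and normal to the plane and applying the Mohr–Coulomb strength on the joint:
N' = W cosα − U − V sinα = 586·cos48.1° − 77 − 15·sin48.1° = 303.2 kN/m
Driving force T = W sinα + V cosα = 586·sin48.1° + 15·cos48.1° = 446.2 kN/m
Resisting force R = c·L + N'·tanφ = 4·9.1 + 303.2·tan48.0° = 36.4 + 336.7 = 373.1 kN/m
FS = R / T = 373.1 / 446.2 = 0.836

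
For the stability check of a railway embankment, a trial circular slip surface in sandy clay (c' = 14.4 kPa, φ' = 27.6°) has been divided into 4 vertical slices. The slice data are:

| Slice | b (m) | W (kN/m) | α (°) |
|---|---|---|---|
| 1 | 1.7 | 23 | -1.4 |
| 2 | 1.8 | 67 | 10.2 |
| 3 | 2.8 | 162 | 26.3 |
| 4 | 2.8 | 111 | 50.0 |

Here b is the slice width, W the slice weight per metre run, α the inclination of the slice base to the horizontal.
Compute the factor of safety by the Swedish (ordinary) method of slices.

Ordinary method of slices: FS = Σ[c'·Δl_i + (W_i cosα_i)·tanφ'] / Σ W_i sinα_i, with Δl_i = b_i / cosα_i.
Slice 1: Δl = 1.7/cos(-1.4°) = 1.701 m; N'_1 = 23·cos(-1.4°) = 23.0; c'Δl = 24.49; W sinα = -0.6
Slice 2: Δl = 1.8/cos10.2° = 1.829 m; N'_2 = 67·cos10.2° = 65.9; c'Δl = 26.34; W sinα = 11.9
Slice 3: Δl = 2.8/cos26.3° = 3.123 m; N'_3 = 162·cos26.3° = 145.2; c'Δl = 44.98; W sinα = 71.8
Slice 4: Δl = 2.8/cos50.0° = 4.356 m; N'_4 = 111·cos50.0° = 71.3; c'Δl = 62.73; W sinα = 85.0
Σc'Δl = 158.5 kN/m; ΣN' = 305.5 kN/m; ΣW sinα = 168.1 kN/m
Resisting = 158.5 + 305.5·tan27.6° = 158.5 + 159.7 = 318.2 kN/m
FS = 318.2 / 168.1 = 1.893

FS = 1.89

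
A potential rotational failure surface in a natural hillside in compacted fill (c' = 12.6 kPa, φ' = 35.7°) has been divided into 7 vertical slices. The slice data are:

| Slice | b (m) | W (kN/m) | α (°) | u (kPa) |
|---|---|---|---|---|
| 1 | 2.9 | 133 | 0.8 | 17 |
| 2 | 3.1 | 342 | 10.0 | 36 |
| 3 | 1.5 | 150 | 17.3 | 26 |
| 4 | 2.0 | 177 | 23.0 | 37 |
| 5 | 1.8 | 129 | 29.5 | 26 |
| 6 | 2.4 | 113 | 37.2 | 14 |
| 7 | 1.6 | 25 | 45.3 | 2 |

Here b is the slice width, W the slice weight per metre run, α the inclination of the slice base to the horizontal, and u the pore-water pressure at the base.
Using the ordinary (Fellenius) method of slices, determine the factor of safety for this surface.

Ordinary method of slices: FS = Σ[c'·Δl_i + (W_i cosα_i − u_i·Δl_i)·tanφ'] / Σ W_i sinα_i, with Δl_i = b_i / cosα_i.
Slice 1: Δl = 2.9/cos0.8° = 2.900 m; N'_1 = 133·cos0.8° − 17·2.900 = 83.7; c'Δl = 36.54; W sinα = 1.9
Slice 2: Δl = 3.1/cos10.0° = 3.148 m; N'_2 = 342·cos10.0° − 36·3.148 = 223.5; c'Δl = 39.66; W sinα = 59.4
Slice 3: Δl = 1.5/cos17.3° = 1.571 m; N'_3 = 150·cos17.3° − 26·1.571 = 102.4; c'Δl = 19.80; W sinα = 44.6
Slice 4: Δl = 2.0/cos23.0° = 2.173 m; N'_4 = 177·cos23.0° − 37·2.173 = 82.5; c'Δl = 27.38; W sinα = 69.2
Slice 5: Δl = 1.8/cos29.5° = 2.068 m; N'_5 = 129·cos29.5° − 26·2.068 = 58.5; c'Δl = 26.06; W sinα = 63.5
Slice 6: Δl = 2.4/cos37.2° = 3.013 m; N'_6 = 113·cos37.2° − 14·3.013 = 47.8; c'Δl = 37.96; W sinα = 68.3
Slice 7: Δl = 1.6/cos45.3° = 2.275 m; N'_7 = 25·cos45.3° − 2·2.275 = 13.0; c'Δl = 28.66; W sinα = 17.8
Σc'Δl = 216.1 kN/m; ΣN' = 611.4 kN/m; ΣW sinα = 324.6 kN/m
Resisting = 216.1 + 611.4·tan35.7° = 216.1 + 439.4 = 655.4 kN/m
FS = 655.4 / 324.6 = 2.019

FS = 2.02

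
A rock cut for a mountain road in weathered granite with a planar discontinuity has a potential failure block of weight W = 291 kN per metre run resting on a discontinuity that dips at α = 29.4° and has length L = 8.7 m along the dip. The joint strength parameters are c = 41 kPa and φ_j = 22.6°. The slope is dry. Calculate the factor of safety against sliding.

FS = 3.24

Resolving the block weight along and normal to the plane and applying the Mohr–Coulomb strength on the joint:
N' = W cosα = 291·cos29.4° = 253.5 kN/m
Driving force T = W sinα = 291·sin29.4° = 142.9 kN/m
Resisting force R = c·L + N'·tanφ_j = 41·8.7 + 253.5·tan22.6° = 356.7 + 105.5 = 462.2 kN/m
FS = R / T = 462.2 / 142.9 = 3.236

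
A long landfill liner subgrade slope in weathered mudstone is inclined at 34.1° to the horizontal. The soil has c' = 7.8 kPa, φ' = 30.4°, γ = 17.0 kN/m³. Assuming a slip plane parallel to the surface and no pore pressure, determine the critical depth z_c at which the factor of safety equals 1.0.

Setting FS = 1.00 in FS = [c' + γz cos²β tanφ'] / [γz sinβ cosβ] and solving for z:
z = c' / [γ cosβ (FS·sinβ − cosβ·tanφ')]
  = 7.8 / [17.0·cos34.1°·(1.00·sin34.1° − cos34.1°·tan30.4°)]
  = 7.8 / [17.0·0.8281·(1.00·0.5606 − 0.8281·0.5867)]
  = 7.8 / 1.0532 = 7.406 m

z_c = 7.41 m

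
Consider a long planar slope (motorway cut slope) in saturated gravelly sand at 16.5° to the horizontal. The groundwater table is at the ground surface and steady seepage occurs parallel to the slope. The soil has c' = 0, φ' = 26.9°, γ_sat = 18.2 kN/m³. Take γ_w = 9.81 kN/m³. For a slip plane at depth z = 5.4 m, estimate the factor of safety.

With seepage parallel to the slope and the water table at the surface, the effective normal stress on the slip plane uses the buoyant unit weight γ' = γ_sat − γ_w while the driving shear stress uses γ_sat:
FS = [c' + γ' z cos²β tanφ'] / [γ_sat z sinβ cosβ]
(For c' = 0 this reduces to FS = (γ'/γ_sat)·tanφ'/tanβ.)
γ' = 18.2 − 9.81 = 8.39 kN/m³
Numerator = 0.0 + 8.39·5.4·cos²16.5°·tan26.9° = 0.0 + 8.39·5.4·0.9193·0.5073 = 21.131 kPa
Denominator = 18.2·5.4·sin16.5°·cos16.5° = 18.2·5.4·0.2840·0.9588 = 26.764 kPa
FS = 21.131 / 26.764 = 0.790

FS = 0.79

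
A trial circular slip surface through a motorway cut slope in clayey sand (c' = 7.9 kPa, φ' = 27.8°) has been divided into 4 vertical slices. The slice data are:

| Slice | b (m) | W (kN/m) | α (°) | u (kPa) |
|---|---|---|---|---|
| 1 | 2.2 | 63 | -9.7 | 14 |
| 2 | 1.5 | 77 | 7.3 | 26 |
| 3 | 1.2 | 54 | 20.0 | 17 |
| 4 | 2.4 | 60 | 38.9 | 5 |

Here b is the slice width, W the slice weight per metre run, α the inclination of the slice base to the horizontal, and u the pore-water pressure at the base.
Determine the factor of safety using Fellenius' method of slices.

Ordinary method of slices: FS = Σ[c'·Δl_i + (W_i cosα_i − u_i·Δl_i)·tanφ'] / Σ W_i sinα_i, with Δl_i = b_i / cosα_i.
Slice 1: Δl = 2.2/cos(-9.7°) = 2.232 m; N'_1 = 63·cos(-9.7°) − 14·2.232 = 30.9; c'Δl = 17.63; W sinα = -10.6
Slice 2: Δl = 1.5/cos7.3° = 1.512 m; N'_2 = 77·cos7.3° − 26·1.512 = 37.1; c'Δl = 11.95; W sinα = 9.8
Slice 3: Δl = 1.2/cos20.0° = 1.277 m; N'_3 = 54·cos20.0° − 17·1.277 = 29.0; c'Δl = 10.09; W sinα = 18.5
Slice 4: Δl = 2.4/cos38.9° = 3.084 m; N'_4 = 60·cos38.9° − 5·3.084 = 31.3; c'Δl = 24.36; W sinα = 37.7
Σc'Δl = 64.0 kN/m; ΣN' = 128.2 kN/m; ΣW sinα = 55.3 kN/m
Resisting = 64.0 + 128.2·tan27.8° = 64.0 + 67.6 = 131.6 kN/m
FS = 131.6 / 55.3 = 2.380

FS = 2.38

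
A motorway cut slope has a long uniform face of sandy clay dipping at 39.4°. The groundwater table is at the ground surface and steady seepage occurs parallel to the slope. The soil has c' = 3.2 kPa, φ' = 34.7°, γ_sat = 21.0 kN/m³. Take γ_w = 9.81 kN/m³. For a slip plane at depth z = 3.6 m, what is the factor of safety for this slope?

FS = 0.54

With seepage parallel to the slope and the water table at the surface, the effective normal stress on the slip plane uses the buoyant unit weight γ' = γ_sat − γ_w while the driving shear stress uses γ_sat:
FS = [c' + γ' z cos²β tanφ'] / [γ_sat z sinβ cosβ]
γ' = 21.0 − 9.81 = 11.19 kN/m³
Numerator = 3.2 + 11.19·3.6·cos²39.4°·tan34.7° = 3.2 + 11.19·3.6·0.5971·0.6924 = 19.856 kPa
Denominator = 21.0·3.6·sin39.4°·cos39.4° = 21.0·3.6·0.6347·0.7727 = 37.080 kPa
FS = 19.856 / 37.080 = 0.535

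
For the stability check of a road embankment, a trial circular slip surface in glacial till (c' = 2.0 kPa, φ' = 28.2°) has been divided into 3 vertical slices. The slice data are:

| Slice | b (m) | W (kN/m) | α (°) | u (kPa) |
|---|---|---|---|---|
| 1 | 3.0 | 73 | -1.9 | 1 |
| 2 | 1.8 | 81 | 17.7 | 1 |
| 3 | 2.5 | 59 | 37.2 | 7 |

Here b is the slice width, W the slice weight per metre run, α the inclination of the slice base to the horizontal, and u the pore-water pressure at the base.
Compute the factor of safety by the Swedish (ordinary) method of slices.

FS = 1.85

Ordinary method of slices: FS = Σ[c'·Δl_i + (W_i cosα_i − u_i·Δl_i)·tanφ'] / Σ W_i sinα_i, with Δl_i = b_i / cosα_i.
Slice 1: Δl = 3.0/cos(-1.9°) = 3.002 m; N'_1 = 73·cos(-1.9°) − 1·3.002 = 70.0; c'Δl = 6.00; W sinα = -2.4
Slice 2: Δl = 1.8/cos17.7° = 1.889 m; N'_2 = 81·cos17.7° − 1·1.889 = 75.3; c'Δl = 3.78; W sinα = 24.6
Slice 3: Δl = 2.5/cos37.2° = 3.139 m; N'_3 = 59·cos37.2° − 7·3.139 = 25.0; c'Δl = 6.28; W sinα = 35.7
Σc'Δl = 16.1 kN/m; ΣN' = 170.3 kN/m; ΣW sinα = 57.9 kN/m
Resisting = 16.1 + 170.3·tan28.2° = 16.1 + 91.3 = 107.4 kN/m
FS = 107.4 / 57.9 = 1.855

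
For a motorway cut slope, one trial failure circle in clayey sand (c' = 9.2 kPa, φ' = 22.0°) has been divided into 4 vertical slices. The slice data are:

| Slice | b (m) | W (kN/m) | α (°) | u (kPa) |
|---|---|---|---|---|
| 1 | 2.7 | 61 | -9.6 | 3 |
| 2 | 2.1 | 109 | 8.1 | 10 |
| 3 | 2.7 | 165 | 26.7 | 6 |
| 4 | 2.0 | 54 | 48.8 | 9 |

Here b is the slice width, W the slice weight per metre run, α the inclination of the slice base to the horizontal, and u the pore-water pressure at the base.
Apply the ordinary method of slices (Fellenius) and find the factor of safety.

FS = 1.77

Ordinary method of slices: FS = Σ[c'·Δl_i + (W_i cosα_i − u_i·Δl_i)·tanφ'] / Σ W_i sinα_i, with Δl_i = b_i / cosα_i.
Slice 1: Δl = 2.7/cos(-9.6°) = 2.738 m; N'_1 = 61·cos(-9.6°) − 3·2.738 = 51.9; c'Δl = 25.19; W sinα = -10.2
Slice 2: Δl = 2.1/cos8.1° = 2.121 m; N'_2 = 109·cos8.1° − 10·2.121 = 86.7; c'Δl = 19.51; W sinα = 15.4
Slice 3: Δl = 2.7/cos26.7° = 3.022 m; N'_3 = 165·cos26.7° − 6·3.022 = 129.3; c'Δl = 27.80; W sinα = 74.1
Slice 4: Δl = 2.0/cos48.8° = 3.036 m; N'_4 = 54·cos48.8° − 9·3.036 = 8.2; c'Δl = 27.93; W sinα = 40.6
Σc'Δl = 100.4 kN/m; ΣN' = 276.1 kN/m; ΣW sinα = 120.0 kN/m
Resisting = 100.4 + 276.1·tan22.0° = 100.4 + 111.6 = 212.0 kN/m
FS = 212.0 / 120.0 = 1.767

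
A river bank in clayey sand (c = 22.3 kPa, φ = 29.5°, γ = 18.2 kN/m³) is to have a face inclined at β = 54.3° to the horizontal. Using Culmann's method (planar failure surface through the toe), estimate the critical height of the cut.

Culmann's analysis gives the critical failure plane at α_cr = (β + φ)/2 = (54.3 + 29.5)/2 = 41.9°, and the critical height
H_c = (4c/γ) · sinβ cosφ / [1 − cos(β − φ)]
    = (4·22.3/18.2) · sin54.3°·cos29.5° / [1 − cos(24.8°)]
    = 4.901 · 0.8121·0.8704 / [1 − 0.9078]
    = 4.901 · 0.7068 / 0.0922
    = 37.56 m

H_c = 37.56 m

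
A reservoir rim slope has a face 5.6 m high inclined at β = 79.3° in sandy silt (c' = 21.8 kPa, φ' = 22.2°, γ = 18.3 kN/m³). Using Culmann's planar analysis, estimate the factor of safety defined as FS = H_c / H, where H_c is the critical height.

H_c = (4c'/γ) · sinβ cosφ' / [1 − cos(β − φ')]
    = (4·21.8/18.3) · sin79.3°·cos22.2° / [1 − cos57.1°]
    = 4.765 · 0.9098 / 0.4568 = 9.49 m
FS = H_c / H = 9.49 / 5.6 = 1.695

FS = 1.69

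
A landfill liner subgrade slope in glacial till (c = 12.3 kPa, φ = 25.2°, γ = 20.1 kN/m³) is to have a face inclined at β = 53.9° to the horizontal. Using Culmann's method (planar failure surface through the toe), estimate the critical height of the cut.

Culmann's analysis gives the critical failure plane at α_cr = (β + φ)/2 = (53.9 + 25.2)/2 = 39.5°, and the critical height
H_c = (4c/γ) · sinβ cosφ / [1 − cos(β − φ)]
    = (4·12.3/20.1) · sin53.9°·cos25.2° / [1 − cos(28.7°)]
    = 2.448 · 0.8080·0.9048 / [1 − 0.8771]
    = 2.448 · 0.7311 / 0.1229
    = 14.57 m

H_c = 14.57 m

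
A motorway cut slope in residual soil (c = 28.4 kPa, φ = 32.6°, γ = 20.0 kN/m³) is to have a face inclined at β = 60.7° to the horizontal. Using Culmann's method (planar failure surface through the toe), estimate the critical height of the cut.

H_c = 35.40 m

Culmann's analysis gives the critical failure plane at α_cr = (β + φ)/2 = (60.7 + 32.6)/2 = 46.7°, and the critical height
H_c = (4c/γ) · sinβ cosφ / [1 − cos(β − φ)]
    = (4·28.4/20.0) · sin60.7°·cos32.6° / [1 − cos(28.1°)]
    = 5.680 · 0.8721·0.8425 / [1 − 0.8821]
    = 5.680 · 0.7347 / 0.1179
    = 35.40 m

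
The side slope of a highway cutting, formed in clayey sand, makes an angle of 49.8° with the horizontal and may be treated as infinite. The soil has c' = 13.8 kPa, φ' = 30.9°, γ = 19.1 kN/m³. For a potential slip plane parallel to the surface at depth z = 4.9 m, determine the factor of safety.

FS = 0.80

For an infinite slope with a slip plane parallel to the surface (no pore pressure): FS = [c' + γz cos²β tanφ'] / [γz sinβ cosβ].
γz = 19.1·4.9 = 93.59 kN/m²
Numerator = 13.8 + 93.59·cos²49.8°·tan30.9° = 13.8 + 93.59·0.4166·0.5985 = 37.136 kPa
Denominator = 93.59·sin49.8°·cos49.8° = 93.59·0.7638·0.6455 = 46.140 kPa
FS = 37.136 / 46.140 = 0.805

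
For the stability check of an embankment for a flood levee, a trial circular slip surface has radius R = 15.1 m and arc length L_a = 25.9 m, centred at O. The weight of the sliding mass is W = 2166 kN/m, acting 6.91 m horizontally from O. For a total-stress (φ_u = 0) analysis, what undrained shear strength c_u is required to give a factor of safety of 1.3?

FS = c_u·L_a·R / (W·d), so c_u = FS·W·d / (L_a·R).
c_u = 1.3·2166·6.91 / (25.90·15.1) = 19457.2 / 391.09 = 49.75 kPa

c_u = 49.8 kPa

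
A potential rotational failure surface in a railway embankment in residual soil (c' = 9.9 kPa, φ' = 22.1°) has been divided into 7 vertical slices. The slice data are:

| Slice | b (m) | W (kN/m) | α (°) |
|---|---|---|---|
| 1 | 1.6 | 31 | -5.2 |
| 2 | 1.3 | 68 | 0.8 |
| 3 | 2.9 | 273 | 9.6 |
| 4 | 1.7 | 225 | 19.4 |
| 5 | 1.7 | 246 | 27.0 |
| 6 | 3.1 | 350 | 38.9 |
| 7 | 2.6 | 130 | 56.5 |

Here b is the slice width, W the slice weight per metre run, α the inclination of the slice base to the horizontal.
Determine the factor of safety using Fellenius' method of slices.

Ordinary method of slices: FS = Σ[c'·Δl_i + (W_i cosα_i)·tanφ'] / Σ W_i sinα_i, with Δl_i = b_i / cosα_i.
Slice 1: Δl = 1.6/cos(-5.2°) = 1.607 m; N'_1 = 31·cos(-5.2°) = 30.9; c'Δl = 15.91; W sinα = -2.8
Slice 2: Δl = 1.3/cos0.8° = 1.300 m; N'_2 = 68·cos0.8° = 68.0; c'Δl = 12.87; W sinα = 0.9
Slice 3: Δl = 2.9/cos9.6° = 2.941 m; N'_3 = 273·cos9.6° = 269.2; c'Δl = 29.12; W sinα = 45.5
Slice 4: Δl = 1.7/cos19.4° = 1.802 m; N'_4 = 225·cos19.4° = 212.2; c'Δl = 17.84; W sinα = 74.7
Slice 5: Δl = 1.7/cos27.0° = 1.908 m; N'_5 = 246·cos27.0° = 219.2; c'Δl = 18.89; W sinα = 111.7
Slice 6: Δl = 3.1/cos38.9° = 3.983 m; N'_6 = 350·cos38.9° = 272.4; c'Δl = 39.43; W sinα = 219.8
Slice 7: Δl = 2.6/cos56.5° = 4.711 m; N'_7 = 130·cos56.5° = 71.8; c'Δl = 46.64; W sinα = 108.4
Σc'Δl = 180.7 kN/m; ΣN' = 1143.6 kN/m; ΣW sinα = 558.3 kN/m
Resisting = 180.7 + 1143.6·tan22.1° = 180.7 + 464.4 = 645.1 kN/m
FS = 645.1 / 558.3 = 1.155

FS = 1.16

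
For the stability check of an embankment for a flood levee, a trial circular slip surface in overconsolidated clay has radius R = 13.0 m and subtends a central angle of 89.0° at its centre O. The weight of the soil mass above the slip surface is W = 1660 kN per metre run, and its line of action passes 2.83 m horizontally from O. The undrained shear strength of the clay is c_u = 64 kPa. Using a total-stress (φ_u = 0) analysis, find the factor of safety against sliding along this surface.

Taking moments about the centre O, the resisting moment is provided by the undrained shear strength acting along the arc:
Arc length L_a = R·θ = 13.0·(89.0°·π/180) = 13.0·1.5533 = 20.19 m
M_R = c_u·L_a·R = 64·20.19·13.0 = 16801.0 kN·m/m
M_D = W·d = 1660·2.83 = 4697.8 kN·m/m
FS = M_R / M_D = 16801.0 / 4697.8 = 3.576

FS = 3.58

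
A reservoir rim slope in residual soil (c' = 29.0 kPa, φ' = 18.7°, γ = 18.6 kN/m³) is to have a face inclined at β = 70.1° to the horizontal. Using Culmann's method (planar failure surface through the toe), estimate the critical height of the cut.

Culmann's analysis gives the critical failure plane at α_cr = (β + φ')/2 = (70.1 + 18.7)/2 = 44.4°, and the critical height
H_c = (4c'/γ) · sinβ cosφ' / [1 − cos(β − φ')]
    = (4·29.0/18.6) · sin70.1°·cos18.7° / [1 − cos(51.4°)]
    = 6.237 · 0.9403·0.9472 / [1 − 0.6239]
    = 6.237 · 0.8907 / 0.3761
    = 14.77 m

H_c = 14.77 m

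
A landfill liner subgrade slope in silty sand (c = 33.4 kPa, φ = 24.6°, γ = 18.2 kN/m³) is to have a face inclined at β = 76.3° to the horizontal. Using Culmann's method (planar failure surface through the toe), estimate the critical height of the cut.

H_c = 17.05 m

Culmann's analysis gives the critical failure plane at α_cr = (β + φ)/2 = (76.3 + 24.6)/2 = 50.5°, and the critical height
H_c = (4c/γ) · sinβ cosφ / [1 − cos(β − φ)]
    = (4·33.4/18.2) · sin76.3°·cos24.6° / [1 − cos(51.7°)]
    = 7.341 · 0.9715·0.9092 / [1 − 0.6198]
    = 7.341 · 0.8834 / 0.3802
    = 17.05 m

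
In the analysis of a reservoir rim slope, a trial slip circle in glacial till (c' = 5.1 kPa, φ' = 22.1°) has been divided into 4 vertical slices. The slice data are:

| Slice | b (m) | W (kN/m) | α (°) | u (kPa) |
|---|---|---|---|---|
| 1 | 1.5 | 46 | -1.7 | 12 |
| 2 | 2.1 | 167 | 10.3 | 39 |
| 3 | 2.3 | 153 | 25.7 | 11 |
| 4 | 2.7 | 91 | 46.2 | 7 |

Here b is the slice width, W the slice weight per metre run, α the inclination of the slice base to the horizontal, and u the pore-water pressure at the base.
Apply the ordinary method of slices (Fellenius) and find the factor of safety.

FS = 0.96

Ordinary method of slices: FS = Σ[c'·Δl_i + (W_i cosα_i − u_i·Δl_i)·tanφ'] / Σ W_i sinα_i, with Δl_i = b_i / cosα_i.
Slice 1: Δl = 1.5/cos(-1.7°) = 1.501 m; N'_1 = 46·cos(-1.7°) − 12·1.501 = 28.0; c'Δl = 7.65; W sinα = -1.4
Slice 2: Δl = 2.1/cos10.3° = 2.134 m; N'_2 = 167·cos10.3° − 39·2.134 = 81.1; c'Δl = 10.89; W sinα = 29.9
Slice 3: Δl = 2.3/cos25.7° = 2.553 m; N'_3 = 153·cos25.7° − 11·2.553 = 109.8; c'Δl = 13.02; W sinα = 66.3
Slice 4: Δl = 2.7/cos46.2° = 3.901 m; N'_4 = 91·cos46.2° − 7·3.901 = 35.7; c'Δl = 19.89; W sinα = 65.7
Σc'Δl = 51.5 kN/m; ΣN' = 254.5 kN/m; ΣW sinα = 160.5 kN/m
Resisting = 51.5 + 254.5·tan22.1° = 51.5 + 103.3 = 154.8 kN/m
FS = 154.8 / 160.5 = 0.964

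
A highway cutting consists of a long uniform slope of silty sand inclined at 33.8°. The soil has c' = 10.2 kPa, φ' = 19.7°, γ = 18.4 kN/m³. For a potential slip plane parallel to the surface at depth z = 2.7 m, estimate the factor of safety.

For an infinite slope with a slip plane parallel to the surface (no pore pressure): FS = [c' + γz cos²β tanφ'] / [γz sinβ cosβ].
γz = 18.4·2.7 = 49.68 kN/m²
Numerator = 10.2 + 49.68·cos²33.8°·tan19.7° = 10.2 + 49.68·0.6905·0.3581 = 22.483 kPa
Denominator = 49.68·sin33.8°·cos33.8° = 49.68·0.5563·0.8310 = 22.966 kPa
FS = 22.483 / 22.966 = 0.979

FS = 0.98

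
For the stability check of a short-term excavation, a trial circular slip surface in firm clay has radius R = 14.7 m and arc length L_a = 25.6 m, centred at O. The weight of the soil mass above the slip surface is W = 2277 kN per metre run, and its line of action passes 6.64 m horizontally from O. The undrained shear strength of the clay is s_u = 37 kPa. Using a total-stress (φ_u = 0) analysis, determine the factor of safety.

FS = 0.92

Taking moments about the centre O, the resisting moment is provided by the undrained shear strength acting along the arc:
M_R = s_u·L_a·R = 37·25.60·14.7 = 13923.8 kN·m/m
M_D = W·d = 2277·6.64 = 15119.3 kN·m/m
FS = M_R / M_D = 13923.8 / 15119.3 = 0.921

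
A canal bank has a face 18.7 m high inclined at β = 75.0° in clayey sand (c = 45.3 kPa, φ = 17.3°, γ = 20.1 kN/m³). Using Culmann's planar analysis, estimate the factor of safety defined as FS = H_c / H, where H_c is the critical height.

H_c = (4c/γ) · sinβ cosφ / [1 − cos(β − φ)]
    = (4·45.3/20.1) · sin75.0°·cos17.3° / [1 − cos57.7°]
    = 9.015 · 0.9222 / 0.4656 = 17.85 m
FS = H_c / H = 17.85 / 18.7 = 0.955

FS = 0.95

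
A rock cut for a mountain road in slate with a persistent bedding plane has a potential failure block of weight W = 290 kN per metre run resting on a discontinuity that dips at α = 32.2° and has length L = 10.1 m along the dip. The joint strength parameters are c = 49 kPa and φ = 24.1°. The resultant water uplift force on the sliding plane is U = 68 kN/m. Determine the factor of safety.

Resolving the block weight along and normal to the plane and applying the Mohr–Coulomb strength on the joint:
N' = W cosα − U = 290·cos32.2° − 68 = 177.4 kN/m
Driving force T = W sinα = 290·sin32.2° = 154.5 kN/m
Resisting force R = c·L + N'·tanφ = 49·10.1 + 177.4·tan24.1° = 494.9 + 79.4 = 574.3 kN/m
FS = R / T = 574.3 / 154.5 = 3.716

FS = 3.72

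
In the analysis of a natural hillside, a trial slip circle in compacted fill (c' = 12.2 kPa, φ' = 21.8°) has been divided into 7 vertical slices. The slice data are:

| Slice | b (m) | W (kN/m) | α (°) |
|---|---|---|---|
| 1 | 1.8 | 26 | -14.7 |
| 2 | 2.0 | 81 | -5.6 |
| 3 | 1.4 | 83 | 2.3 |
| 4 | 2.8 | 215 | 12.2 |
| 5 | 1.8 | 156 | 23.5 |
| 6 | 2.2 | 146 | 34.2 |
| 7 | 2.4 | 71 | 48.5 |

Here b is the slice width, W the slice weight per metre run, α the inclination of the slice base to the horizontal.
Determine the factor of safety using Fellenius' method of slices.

Ordinary method of slices: FS = Σ[c'·Δl_i + (W_i cosα_i)·tanφ'] / Σ W_i sinα_i, with Δl_i = b_i / cosα_i.
Slice 1: Δl = 1.8/cos(-14.7°) = 1.861 m; N'_1 = 26·cos(-14.7°) = 25.1; c'Δl = 22.70; W sinα = -6.6
Slice 2: Δl = 2.0/cos(-5.6°) = 2.010 m; N'_2 = 81·cos(-5.6°) = 80.6; c'Δl = 24.52; W sinα = -7.9
Slice 3: Δl = 1.4/cos2.3° = 1.401 m; N'_3 = 83·cos2.3° = 82.9; c'Δl = 17.09; W sinα = 3.3
Slice 4: Δl = 2.8/cos12.2° = 2.865 m; N'_4 = 215·cos12.2° = 210.1; c'Δl = 34.95; W sinα = 45.4
Slice 5: Δl = 1.8/cos23.5° = 1.963 m; N'_5 = 156·cos23.5° = 143.1; c'Δl = 23.95; W sinα = 62.2
Slice 6: Δl = 2.2/cos34.2° = 2.660 m; N'_6 = 146·cos34.2° = 120.8; c'Δl = 32.45; W sinα = 82.1
Slice 7: Δl = 2.4/cos48.5° = 3.622 m; N'_7 = 71·cos48.5° = 47.0; c'Δl = 44.19; W sinα = 53.2
Σc'Δl = 199.8 kN/m; ΣN' = 709.7 kN/m; ΣW sinα = 231.7 kN/m
Resisting = 199.8 + 709.7·tan21.8° = 199.8 + 283.9 = 483.7 kN/m
FS = 483.7 / 231.7 = 2.088

FS = 2.09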